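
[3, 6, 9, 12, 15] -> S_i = 3 + 3*i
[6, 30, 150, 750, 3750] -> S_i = 6*5^i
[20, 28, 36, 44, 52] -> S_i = 20 + 8*i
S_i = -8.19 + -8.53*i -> [-8.19, -16.72, -25.25, -33.78, -42.31]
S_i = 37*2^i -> [37, 74, 148, 296, 592]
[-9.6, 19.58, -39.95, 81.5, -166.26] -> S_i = -9.60*(-2.04)^i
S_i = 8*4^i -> [8, 32, 128, 512, 2048]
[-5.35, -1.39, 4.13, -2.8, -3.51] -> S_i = Random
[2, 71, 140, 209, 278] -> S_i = 2 + 69*i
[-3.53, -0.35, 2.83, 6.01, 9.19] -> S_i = -3.53 + 3.18*i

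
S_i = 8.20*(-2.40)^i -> [8.2, -19.68, 47.23, -113.36, 272.06]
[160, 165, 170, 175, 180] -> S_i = 160 + 5*i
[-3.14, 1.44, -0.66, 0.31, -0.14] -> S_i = -3.14*(-0.46)^i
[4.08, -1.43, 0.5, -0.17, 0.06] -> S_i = 4.08*(-0.35)^i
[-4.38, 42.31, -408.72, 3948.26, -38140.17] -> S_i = -4.38*(-9.66)^i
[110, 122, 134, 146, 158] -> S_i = 110 + 12*i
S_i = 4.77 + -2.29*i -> [4.77, 2.48, 0.19, -2.1, -4.39]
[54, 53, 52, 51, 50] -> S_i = 54 + -1*i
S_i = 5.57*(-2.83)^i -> [5.57, -15.76, 44.61, -126.25, 357.27]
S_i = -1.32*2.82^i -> [-1.32, -3.72, -10.5, -29.6, -83.48]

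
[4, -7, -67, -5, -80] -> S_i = Random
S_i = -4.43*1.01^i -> [-4.43, -4.47, -4.52, -4.56, -4.61]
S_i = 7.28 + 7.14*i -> [7.28, 14.42, 21.56, 28.7, 35.84]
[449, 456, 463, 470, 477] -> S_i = 449 + 7*i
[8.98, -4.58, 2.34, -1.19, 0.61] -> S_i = 8.98*(-0.51)^i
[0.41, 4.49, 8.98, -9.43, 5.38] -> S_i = Random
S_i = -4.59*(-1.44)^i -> [-4.59, 6.61, -9.52, 13.71, -19.74]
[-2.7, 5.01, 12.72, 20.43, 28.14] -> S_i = -2.70 + 7.71*i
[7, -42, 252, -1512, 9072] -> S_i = 7*-6^i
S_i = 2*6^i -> [2, 12, 72, 432, 2592]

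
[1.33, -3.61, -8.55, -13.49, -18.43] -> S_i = 1.33 + -4.94*i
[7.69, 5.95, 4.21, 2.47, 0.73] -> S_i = 7.69 + -1.74*i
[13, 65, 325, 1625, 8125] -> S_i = 13*5^i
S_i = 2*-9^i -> [2, -18, 162, -1458, 13122]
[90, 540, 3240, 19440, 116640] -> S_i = 90*6^i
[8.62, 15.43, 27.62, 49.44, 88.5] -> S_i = 8.62*1.79^i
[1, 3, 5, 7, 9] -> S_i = 1 + 2*i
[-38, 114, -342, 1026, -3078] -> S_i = -38*-3^i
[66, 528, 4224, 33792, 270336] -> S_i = 66*8^i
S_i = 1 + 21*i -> [1, 22, 43, 64, 85]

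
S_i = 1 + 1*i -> [1, 2, 3, 4, 5]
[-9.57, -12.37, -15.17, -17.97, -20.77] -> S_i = -9.57 + -2.80*i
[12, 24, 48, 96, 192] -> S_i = 12*2^i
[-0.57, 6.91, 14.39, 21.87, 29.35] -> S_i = -0.57 + 7.48*i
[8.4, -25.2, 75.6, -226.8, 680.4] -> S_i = 8.40*(-3.00)^i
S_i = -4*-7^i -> [-4, 28, -196, 1372, -9604]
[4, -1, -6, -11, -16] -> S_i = 4 + -5*i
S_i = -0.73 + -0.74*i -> [-0.73, -1.47, -2.21, -2.95, -3.69]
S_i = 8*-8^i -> [8, -64, 512, -4096, 32768]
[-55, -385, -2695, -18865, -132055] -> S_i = -55*7^i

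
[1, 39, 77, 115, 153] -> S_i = 1 + 38*i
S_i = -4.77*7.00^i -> [-4.77, -33.39, -233.73, -1636.11, -11452.77]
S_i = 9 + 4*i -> [9, 13, 17, 21, 25]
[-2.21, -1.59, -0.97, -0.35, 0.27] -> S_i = -2.21 + 0.62*i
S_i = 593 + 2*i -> [593, 595, 597, 599, 601]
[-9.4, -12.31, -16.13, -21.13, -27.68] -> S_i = -9.40*1.31^i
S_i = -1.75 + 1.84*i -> [-1.75, 0.09, 1.93, 3.77, 5.61]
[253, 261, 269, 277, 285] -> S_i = 253 + 8*i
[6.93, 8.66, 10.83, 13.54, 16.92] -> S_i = 6.93*1.25^i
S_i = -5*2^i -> [-5, -10, -20, -40, -80]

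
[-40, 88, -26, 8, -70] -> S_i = Random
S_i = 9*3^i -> [9, 27, 81, 243, 729]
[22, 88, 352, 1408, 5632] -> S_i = 22*4^i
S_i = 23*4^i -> [23, 92, 368, 1472, 5888]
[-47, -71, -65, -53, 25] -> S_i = Random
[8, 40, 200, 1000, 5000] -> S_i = 8*5^i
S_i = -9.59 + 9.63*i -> [-9.59, 0.04, 9.67, 19.3, 28.93]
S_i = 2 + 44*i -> [2, 46, 90, 134, 178]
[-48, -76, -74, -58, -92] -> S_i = Random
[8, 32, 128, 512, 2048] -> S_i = 8*4^i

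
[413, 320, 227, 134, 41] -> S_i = 413 + -93*i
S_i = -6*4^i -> [-6, -24, -96, -384, -1536]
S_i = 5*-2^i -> [5, -10, 20, -40, 80]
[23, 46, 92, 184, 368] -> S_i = 23*2^i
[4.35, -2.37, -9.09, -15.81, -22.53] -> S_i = 4.35 + -6.72*i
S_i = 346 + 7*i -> [346, 353, 360, 367, 374]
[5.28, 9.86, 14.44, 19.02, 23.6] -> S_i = 5.28 + 4.58*i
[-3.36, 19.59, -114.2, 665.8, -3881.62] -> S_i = -3.36*(-5.83)^i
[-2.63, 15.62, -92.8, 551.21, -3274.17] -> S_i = -2.63*(-5.94)^i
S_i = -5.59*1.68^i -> [-5.59, -9.39, -15.78, -26.51, -44.53]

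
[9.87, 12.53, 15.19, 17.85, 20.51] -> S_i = 9.87 + 2.66*i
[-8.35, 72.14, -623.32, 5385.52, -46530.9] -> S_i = -8.35*(-8.64)^i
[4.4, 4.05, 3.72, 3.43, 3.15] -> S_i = 4.40*0.92^i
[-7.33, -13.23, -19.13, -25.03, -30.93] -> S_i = -7.33 + -5.90*i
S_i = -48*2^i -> [-48, -96, -192, -384, -768]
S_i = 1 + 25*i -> [1, 26, 51, 76, 101]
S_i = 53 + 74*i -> [53, 127, 201, 275, 349]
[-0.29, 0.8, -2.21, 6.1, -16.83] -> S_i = -0.29*(-2.76)^i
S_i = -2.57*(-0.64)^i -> [-2.57, 1.64, -1.05, 0.67, -0.43]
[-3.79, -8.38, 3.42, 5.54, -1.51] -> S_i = Random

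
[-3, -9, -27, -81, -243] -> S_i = -3*3^i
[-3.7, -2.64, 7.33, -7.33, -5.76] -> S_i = Random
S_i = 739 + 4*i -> [739, 743, 747, 751, 755]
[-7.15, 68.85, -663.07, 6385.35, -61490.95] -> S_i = -7.15*(-9.63)^i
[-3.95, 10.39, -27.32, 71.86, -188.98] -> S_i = -3.95*(-2.63)^i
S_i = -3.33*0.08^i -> [-3.33, -0.27, -0.02, -0.0, -0.0]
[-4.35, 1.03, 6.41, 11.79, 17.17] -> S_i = -4.35 + 5.38*i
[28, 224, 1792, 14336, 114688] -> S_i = 28*8^i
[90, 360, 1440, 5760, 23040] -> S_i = 90*4^i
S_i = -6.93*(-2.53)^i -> [-6.93, 17.53, -44.36, 112.23, -283.93]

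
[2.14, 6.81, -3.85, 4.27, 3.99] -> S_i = Random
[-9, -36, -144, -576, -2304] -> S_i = -9*4^i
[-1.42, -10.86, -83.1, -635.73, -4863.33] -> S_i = -1.42*7.65^i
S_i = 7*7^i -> [7, 49, 343, 2401, 16807]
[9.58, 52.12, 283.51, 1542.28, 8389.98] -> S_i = 9.58*5.44^i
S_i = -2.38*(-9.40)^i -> [-2.38, 22.37, -210.3, 1976.79, -18581.83]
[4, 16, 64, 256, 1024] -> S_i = 4*4^i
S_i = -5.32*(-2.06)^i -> [-5.32, 10.96, -22.58, 46.51, -95.8]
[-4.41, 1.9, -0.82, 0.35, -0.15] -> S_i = -4.41*(-0.43)^i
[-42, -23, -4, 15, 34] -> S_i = -42 + 19*i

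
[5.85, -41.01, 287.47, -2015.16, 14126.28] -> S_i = 5.85*(-7.01)^i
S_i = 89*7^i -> [89, 623, 4361, 30527, 213689]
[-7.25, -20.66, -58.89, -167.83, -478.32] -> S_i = -7.25*2.85^i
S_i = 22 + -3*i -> [22, 19, 16, 13, 10]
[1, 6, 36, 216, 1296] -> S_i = 1*6^i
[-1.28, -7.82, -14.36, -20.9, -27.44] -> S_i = -1.28 + -6.54*i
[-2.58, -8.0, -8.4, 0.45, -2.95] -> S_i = Random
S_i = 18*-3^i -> [18, -54, 162, -486, 1458]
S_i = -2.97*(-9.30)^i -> [-2.97, 27.62, -256.88, 2388.94, -22217.14]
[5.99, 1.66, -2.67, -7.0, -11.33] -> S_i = 5.99 + -4.33*i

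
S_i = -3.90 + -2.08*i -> [-3.9, -5.98, -8.06, -10.14, -12.22]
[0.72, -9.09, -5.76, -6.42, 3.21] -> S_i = Random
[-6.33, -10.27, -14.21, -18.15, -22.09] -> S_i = -6.33 + -3.94*i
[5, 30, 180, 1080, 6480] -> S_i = 5*6^i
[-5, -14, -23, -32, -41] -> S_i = -5 + -9*i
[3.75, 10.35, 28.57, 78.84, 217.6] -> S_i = 3.75*2.76^i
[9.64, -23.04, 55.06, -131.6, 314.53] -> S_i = 9.64*(-2.39)^i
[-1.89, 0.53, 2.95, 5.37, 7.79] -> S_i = -1.89 + 2.42*i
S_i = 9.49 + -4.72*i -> [9.49, 4.77, 0.05, -4.67, -9.39]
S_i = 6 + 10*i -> [6, 16, 26, 36, 46]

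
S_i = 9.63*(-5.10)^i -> [9.63, -49.11, 250.48, -1277.43, 6514.89]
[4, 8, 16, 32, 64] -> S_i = 4*2^i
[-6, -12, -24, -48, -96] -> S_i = -6*2^i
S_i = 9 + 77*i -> [9, 86, 163, 240, 317]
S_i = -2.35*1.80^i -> [-2.35, -4.23, -7.61, -13.71, -24.67]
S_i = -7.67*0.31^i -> [-7.67, -2.38, -0.74, -0.23, -0.07]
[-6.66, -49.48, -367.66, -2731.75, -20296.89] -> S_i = -6.66*7.43^i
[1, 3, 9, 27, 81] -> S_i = 1*3^i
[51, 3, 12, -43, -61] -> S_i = Random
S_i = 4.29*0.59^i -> [4.29, 2.53, 1.49, 0.88, 0.52]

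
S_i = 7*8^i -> [7, 56, 448, 3584, 28672]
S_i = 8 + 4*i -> [8, 12, 16, 20, 24]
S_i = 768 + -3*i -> [768, 765, 762, 759, 756]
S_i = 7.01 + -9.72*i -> [7.01, -2.71, -12.43, -22.15, -31.87]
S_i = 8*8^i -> [8, 64, 512, 4096, 32768]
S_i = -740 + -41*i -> [-740, -781, -822, -863, -904]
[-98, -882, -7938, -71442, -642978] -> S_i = -98*9^i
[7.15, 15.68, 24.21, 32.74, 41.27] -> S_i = 7.15 + 8.53*i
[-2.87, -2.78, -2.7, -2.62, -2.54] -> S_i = -2.87*0.97^i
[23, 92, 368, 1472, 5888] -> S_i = 23*4^i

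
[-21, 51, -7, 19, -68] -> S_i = Random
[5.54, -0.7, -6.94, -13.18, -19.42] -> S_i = 5.54 + -6.24*i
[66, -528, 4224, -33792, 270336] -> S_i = 66*-8^i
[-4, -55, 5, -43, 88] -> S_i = Random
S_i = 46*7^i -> [46, 322, 2254, 15778, 110446]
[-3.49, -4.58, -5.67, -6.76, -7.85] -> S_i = -3.49 + -1.09*i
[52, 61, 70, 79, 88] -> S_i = 52 + 9*i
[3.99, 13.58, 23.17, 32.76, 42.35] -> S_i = 3.99 + 9.59*i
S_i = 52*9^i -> [52, 468, 4212, 37908, 341172]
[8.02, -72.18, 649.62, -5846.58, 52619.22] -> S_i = 8.02*(-9.00)^i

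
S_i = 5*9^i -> [5, 45, 405, 3645, 32805]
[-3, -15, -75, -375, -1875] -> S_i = -3*5^i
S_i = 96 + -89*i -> [96, 7, -82, -171, -260]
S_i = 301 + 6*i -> [301, 307, 313, 319, 325]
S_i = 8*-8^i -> [8, -64, 512, -4096, 32768]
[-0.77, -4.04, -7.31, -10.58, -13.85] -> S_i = -0.77 + -3.27*i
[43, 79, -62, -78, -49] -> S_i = Random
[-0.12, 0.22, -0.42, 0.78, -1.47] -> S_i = -0.12*(-1.87)^i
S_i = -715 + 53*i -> [-715, -662, -609, -556, -503]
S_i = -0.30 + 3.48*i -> [-0.3, 3.18, 6.66, 10.14, 13.62]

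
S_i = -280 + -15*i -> [-280, -295, -310, -325, -340]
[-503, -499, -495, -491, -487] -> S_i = -503 + 4*i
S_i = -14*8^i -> [-14, -112, -896, -7168, -57344]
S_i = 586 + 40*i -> [586, 626, 666, 706, 746]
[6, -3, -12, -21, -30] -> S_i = 6 + -9*i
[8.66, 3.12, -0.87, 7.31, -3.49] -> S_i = Random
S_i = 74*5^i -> [74, 370, 1850, 9250, 46250]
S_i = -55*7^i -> [-55, -385, -2695, -18865, -132055]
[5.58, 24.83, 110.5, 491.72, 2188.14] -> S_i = 5.58*4.45^i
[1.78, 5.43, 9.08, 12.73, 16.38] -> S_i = 1.78 + 3.65*i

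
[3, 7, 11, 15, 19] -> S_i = 3 + 4*i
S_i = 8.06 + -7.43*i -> [8.06, 0.63, -6.8, -14.23, -21.66]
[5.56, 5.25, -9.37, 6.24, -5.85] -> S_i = Random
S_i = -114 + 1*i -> [-114, -113, -112, -111, -110]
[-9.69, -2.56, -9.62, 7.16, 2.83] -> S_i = Random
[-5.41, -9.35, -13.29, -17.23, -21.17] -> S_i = -5.41 + -3.94*i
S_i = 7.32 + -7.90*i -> [7.32, -0.58, -8.48, -16.38, -24.28]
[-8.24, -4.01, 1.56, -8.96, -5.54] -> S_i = Random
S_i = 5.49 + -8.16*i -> [5.49, -2.67, -10.83, -18.99, -27.15]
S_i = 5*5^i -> [5, 25, 125, 625, 3125]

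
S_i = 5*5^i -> [5, 25, 125, 625, 3125]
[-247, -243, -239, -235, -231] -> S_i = -247 + 4*i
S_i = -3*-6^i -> [-3, 18, -108, 648, -3888]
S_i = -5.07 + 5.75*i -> [-5.07, 0.68, 6.43, 12.18, 17.93]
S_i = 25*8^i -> [25, 200, 1600, 12800, 102400]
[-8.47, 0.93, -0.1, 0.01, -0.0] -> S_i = -8.47*(-0.11)^i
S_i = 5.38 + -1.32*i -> [5.38, 4.06, 2.74, 1.42, 0.1]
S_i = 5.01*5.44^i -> [5.01, 27.25, 148.26, 806.56, 4387.66]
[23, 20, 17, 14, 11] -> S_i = 23 + -3*i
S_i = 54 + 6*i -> [54, 60, 66, 72, 78]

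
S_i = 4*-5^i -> [4, -20, 100, -500, 2500]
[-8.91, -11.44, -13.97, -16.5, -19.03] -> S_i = -8.91 + -2.53*i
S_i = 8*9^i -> [8, 72, 648, 5832, 52488]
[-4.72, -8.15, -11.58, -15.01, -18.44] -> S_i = -4.72 + -3.43*i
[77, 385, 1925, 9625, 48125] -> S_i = 77*5^i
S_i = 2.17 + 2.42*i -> [2.17, 4.59, 7.01, 9.43, 11.85]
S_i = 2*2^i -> [2, 4, 8, 16, 32]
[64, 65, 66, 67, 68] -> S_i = 64 + 1*i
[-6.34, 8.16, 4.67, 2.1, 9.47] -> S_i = Random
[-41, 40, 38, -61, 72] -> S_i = Random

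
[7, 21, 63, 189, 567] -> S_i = 7*3^i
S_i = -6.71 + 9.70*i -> [-6.71, 2.99, 12.69, 22.39, 32.09]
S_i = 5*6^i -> [5, 30, 180, 1080, 6480]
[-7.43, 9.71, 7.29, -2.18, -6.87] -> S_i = Random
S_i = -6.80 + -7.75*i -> [-6.8, -14.55, -22.3, -30.05, -37.8]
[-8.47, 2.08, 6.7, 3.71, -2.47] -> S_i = Random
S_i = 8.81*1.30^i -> [8.81, 11.45, 14.89, 19.36, 25.16]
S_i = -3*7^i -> [-3, -21, -147, -1029, -7203]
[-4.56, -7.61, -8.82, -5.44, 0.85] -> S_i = Random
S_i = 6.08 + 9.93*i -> [6.08, 16.01, 25.94, 35.87, 45.8]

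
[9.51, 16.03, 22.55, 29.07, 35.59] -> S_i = 9.51 + 6.52*i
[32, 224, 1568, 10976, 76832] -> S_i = 32*7^i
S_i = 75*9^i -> [75, 675, 6075, 54675, 492075]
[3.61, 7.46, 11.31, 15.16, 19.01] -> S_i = 3.61 + 3.85*i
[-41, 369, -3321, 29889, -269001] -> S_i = -41*-9^i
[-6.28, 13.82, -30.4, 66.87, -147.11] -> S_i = -6.28*(-2.20)^i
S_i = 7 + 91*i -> [7, 98, 189, 280, 371]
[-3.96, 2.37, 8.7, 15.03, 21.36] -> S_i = -3.96 + 6.33*i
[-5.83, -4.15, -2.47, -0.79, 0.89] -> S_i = -5.83 + 1.68*i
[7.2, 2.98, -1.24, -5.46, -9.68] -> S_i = 7.20 + -4.22*i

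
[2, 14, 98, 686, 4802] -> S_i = 2*7^i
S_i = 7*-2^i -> [7, -14, 28, -56, 112]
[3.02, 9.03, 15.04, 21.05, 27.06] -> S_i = 3.02 + 6.01*i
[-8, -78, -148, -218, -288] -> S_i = -8 + -70*i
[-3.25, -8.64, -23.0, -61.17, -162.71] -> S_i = -3.25*2.66^i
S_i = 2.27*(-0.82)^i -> [2.27, -1.86, 1.53, -1.25, 1.03]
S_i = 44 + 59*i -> [44, 103, 162, 221, 280]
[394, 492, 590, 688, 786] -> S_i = 394 + 98*i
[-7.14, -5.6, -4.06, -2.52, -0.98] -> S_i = -7.14 + 1.54*i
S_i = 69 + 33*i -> [69, 102, 135, 168, 201]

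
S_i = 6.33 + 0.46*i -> [6.33, 6.79, 7.25, 7.71, 8.17]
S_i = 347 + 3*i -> [347, 350, 353, 356, 359]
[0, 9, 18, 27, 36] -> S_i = 0 + 9*i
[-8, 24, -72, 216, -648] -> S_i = -8*-3^i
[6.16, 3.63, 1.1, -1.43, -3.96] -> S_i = 6.16 + -2.53*i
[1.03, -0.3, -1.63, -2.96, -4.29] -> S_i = 1.03 + -1.33*i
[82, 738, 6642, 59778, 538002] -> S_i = 82*9^i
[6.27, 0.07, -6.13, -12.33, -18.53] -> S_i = 6.27 + -6.20*i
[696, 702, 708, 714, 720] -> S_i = 696 + 6*i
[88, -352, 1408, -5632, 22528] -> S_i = 88*-4^i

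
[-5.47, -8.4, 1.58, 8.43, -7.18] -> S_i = Random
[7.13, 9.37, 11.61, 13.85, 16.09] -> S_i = 7.13 + 2.24*i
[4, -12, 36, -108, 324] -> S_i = 4*-3^i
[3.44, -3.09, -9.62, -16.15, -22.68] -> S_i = 3.44 + -6.53*i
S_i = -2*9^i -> [-2, -18, -162, -1458, -13122]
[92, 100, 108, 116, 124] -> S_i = 92 + 8*i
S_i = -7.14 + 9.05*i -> [-7.14, 1.91, 10.96, 20.01, 29.06]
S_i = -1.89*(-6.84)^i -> [-1.89, 12.93, -88.42, 604.83, -4137.01]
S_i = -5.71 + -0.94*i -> [-5.71, -6.65, -7.59, -8.53, -9.47]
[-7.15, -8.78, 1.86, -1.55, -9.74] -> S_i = Random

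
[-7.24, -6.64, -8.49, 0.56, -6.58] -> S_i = Random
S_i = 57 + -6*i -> [57, 51, 45, 39, 33]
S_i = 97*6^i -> [97, 582, 3492, 20952, 125712]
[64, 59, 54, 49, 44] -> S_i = 64 + -5*i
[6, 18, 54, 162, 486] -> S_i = 6*3^i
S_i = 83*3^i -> [83, 249, 747, 2241, 6723]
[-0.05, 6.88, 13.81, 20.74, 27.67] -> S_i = -0.05 + 6.93*i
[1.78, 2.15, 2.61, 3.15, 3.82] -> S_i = 1.78*1.21^i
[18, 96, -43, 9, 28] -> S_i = Random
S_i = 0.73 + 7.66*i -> [0.73, 8.39, 16.05, 23.71, 31.37]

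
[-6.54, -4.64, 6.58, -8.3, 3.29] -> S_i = Random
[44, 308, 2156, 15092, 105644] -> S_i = 44*7^i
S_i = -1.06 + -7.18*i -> [-1.06, -8.24, -15.42, -22.6, -29.78]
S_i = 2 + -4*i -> [2, -2, -6, -10, -14]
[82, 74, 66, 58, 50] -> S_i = 82 + -8*i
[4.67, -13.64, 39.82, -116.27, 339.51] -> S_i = 4.67*(-2.92)^i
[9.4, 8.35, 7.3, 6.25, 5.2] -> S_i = 9.40 + -1.05*i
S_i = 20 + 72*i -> [20, 92, 164, 236, 308]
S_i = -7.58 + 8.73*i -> [-7.58, 1.15, 9.88, 18.61, 27.34]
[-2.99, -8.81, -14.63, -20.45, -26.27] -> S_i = -2.99 + -5.82*i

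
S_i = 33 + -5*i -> [33, 28, 23, 18, 13]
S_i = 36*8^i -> [36, 288, 2304, 18432, 147456]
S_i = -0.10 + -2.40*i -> [-0.1, -2.5, -4.9, -7.3, -9.7]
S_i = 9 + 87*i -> [9, 96, 183, 270, 357]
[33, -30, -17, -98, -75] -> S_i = Random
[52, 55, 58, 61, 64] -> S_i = 52 + 3*i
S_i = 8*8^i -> [8, 64, 512, 4096, 32768]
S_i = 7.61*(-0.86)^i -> [7.61, -6.54, 5.63, -4.84, 4.16]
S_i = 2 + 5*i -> [2, 7, 12, 17, 22]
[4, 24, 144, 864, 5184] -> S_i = 4*6^i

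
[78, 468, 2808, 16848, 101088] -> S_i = 78*6^i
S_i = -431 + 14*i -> [-431, -417, -403, -389, -375]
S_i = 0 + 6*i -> [0, 6, 12, 18, 24]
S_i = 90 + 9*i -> [90, 99, 108, 117, 126]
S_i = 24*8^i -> [24, 192, 1536, 12288, 98304]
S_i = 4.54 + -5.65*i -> [4.54, -1.11, -6.76, -12.41, -18.06]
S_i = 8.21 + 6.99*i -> [8.21, 15.2, 22.19, 29.18, 36.17]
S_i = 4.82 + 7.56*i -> [4.82, 12.38, 19.94, 27.5, 35.06]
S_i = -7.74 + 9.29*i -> [-7.74, 1.55, 10.84, 20.13, 29.42]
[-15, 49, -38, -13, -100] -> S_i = Random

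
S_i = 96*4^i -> [96, 384, 1536, 6144, 24576]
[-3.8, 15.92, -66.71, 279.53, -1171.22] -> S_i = -3.80*(-4.19)^i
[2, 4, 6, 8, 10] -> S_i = 2 + 2*i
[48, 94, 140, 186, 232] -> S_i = 48 + 46*i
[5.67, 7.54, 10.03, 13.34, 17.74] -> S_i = 5.67*1.33^i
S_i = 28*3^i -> [28, 84, 252, 756, 2268]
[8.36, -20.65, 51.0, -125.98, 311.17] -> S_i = 8.36*(-2.47)^i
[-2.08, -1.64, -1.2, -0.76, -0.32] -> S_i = -2.08 + 0.44*i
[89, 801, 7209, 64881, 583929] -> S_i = 89*9^i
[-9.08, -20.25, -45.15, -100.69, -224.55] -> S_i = -9.08*2.23^i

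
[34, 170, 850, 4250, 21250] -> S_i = 34*5^i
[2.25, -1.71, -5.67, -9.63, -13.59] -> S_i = 2.25 + -3.96*i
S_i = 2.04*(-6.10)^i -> [2.04, -12.44, 75.91, -463.04, 2824.55]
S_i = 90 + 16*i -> [90, 106, 122, 138, 154]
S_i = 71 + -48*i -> [71, 23, -25, -73, -121]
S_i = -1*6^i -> [-1, -6, -36, -216, -1296]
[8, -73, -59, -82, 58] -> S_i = Random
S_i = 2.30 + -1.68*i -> [2.3, 0.62, -1.06, -2.74, -4.42]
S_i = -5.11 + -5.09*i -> [-5.11, -10.2, -15.29, -20.38, -25.47]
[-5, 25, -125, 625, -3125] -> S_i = -5*-5^i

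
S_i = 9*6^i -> [9, 54, 324, 1944, 11664]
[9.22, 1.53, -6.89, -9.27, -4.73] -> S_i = Random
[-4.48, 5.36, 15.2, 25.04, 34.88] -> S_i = -4.48 + 9.84*i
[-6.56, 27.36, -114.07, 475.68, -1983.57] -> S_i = -6.56*(-4.17)^i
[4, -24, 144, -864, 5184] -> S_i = 4*-6^i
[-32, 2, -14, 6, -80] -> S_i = Random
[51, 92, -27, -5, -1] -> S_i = Random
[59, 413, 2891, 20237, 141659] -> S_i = 59*7^i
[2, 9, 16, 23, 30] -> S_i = 2 + 7*i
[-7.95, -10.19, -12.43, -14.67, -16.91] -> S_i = -7.95 + -2.24*i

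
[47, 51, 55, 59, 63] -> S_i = 47 + 4*i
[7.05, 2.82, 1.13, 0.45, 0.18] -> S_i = 7.05*0.40^i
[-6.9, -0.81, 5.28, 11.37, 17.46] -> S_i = -6.90 + 6.09*i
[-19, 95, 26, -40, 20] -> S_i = Random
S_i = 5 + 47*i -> [5, 52, 99, 146, 193]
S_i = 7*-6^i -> [7, -42, 252, -1512, 9072]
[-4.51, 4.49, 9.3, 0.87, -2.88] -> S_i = Random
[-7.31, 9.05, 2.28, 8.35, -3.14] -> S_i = Random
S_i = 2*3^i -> [2, 6, 18, 54, 162]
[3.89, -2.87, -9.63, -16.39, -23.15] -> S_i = 3.89 + -6.76*i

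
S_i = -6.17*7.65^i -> [-6.17, -47.2, -361.08, -2762.29, -21131.53]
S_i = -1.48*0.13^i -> [-1.48, -0.19, -0.03, -0.0, -0.0]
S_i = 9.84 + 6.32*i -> [9.84, 16.16, 22.48, 28.8, 35.12]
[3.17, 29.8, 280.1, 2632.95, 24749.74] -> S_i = 3.17*9.40^i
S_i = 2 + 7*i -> [2, 9, 16, 23, 30]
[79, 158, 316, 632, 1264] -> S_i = 79*2^i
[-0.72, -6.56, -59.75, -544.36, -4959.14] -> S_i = -0.72*9.11^i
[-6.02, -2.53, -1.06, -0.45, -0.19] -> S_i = -6.02*0.42^i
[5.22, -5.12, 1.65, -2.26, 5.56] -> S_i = Random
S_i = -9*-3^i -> [-9, 27, -81, 243, -729]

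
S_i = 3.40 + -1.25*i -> [3.4, 2.15, 0.9, -0.35, -1.6]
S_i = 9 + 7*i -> [9, 16, 23, 30, 37]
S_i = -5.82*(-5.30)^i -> [-5.82, 30.85, -163.48, 866.46, -4592.26]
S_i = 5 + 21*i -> [5, 26, 47, 68, 89]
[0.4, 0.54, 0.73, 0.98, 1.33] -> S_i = 0.40*1.35^i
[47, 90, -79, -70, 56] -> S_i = Random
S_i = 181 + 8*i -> [181, 189, 197, 205, 213]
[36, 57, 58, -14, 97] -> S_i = Random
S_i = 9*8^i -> [9, 72, 576, 4608, 36864]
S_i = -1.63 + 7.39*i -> [-1.63, 5.76, 13.15, 20.54, 27.93]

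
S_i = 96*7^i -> [96, 672, 4704, 32928, 230496]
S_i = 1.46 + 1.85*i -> [1.46, 3.31, 5.16, 7.01, 8.86]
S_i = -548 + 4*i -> [-548, -544, -540, -536, -532]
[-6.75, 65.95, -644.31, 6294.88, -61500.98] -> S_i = -6.75*(-9.77)^i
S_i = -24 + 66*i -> [-24, 42, 108, 174, 240]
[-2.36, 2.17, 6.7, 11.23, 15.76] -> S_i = -2.36 + 4.53*i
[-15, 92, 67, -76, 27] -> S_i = Random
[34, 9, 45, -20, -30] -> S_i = Random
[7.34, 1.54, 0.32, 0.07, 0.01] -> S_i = 7.34*0.21^i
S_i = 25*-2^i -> [25, -50, 100, -200, 400]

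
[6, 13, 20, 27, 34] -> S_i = 6 + 7*i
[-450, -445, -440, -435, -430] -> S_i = -450 + 5*i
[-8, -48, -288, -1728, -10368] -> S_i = -8*6^i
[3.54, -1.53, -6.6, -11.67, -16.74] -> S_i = 3.54 + -5.07*i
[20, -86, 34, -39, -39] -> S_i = Random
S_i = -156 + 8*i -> [-156, -148, -140, -132, -124]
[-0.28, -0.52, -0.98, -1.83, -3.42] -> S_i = -0.28*1.87^i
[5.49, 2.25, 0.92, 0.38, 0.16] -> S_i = 5.49*0.41^i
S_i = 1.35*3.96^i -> [1.35, 5.35, 21.17, 83.83, 331.98]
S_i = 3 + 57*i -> [3, 60, 117, 174, 231]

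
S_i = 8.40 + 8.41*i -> [8.4, 16.81, 25.22, 33.63, 42.04]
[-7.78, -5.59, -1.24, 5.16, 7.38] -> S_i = Random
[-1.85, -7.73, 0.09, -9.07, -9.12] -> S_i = Random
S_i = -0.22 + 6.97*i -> [-0.22, 6.75, 13.72, 20.69, 27.66]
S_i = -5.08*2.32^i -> [-5.08, -11.79, -27.34, -63.43, -147.17]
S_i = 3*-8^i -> [3, -24, 192, -1536, 12288]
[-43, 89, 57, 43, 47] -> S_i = Random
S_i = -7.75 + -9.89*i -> [-7.75, -17.64, -27.53, -37.42, -47.31]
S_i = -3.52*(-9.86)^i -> [-3.52, 34.71, -342.21, 3374.22, -33269.81]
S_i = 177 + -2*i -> [177, 175, 173, 171, 169]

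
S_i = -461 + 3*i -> [-461, -458, -455, -452, -449]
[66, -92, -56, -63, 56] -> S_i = Random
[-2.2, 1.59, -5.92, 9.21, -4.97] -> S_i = Random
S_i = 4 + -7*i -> [4, -3, -10, -17, -24]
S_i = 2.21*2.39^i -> [2.21, 5.28, 12.62, 30.17, 72.11]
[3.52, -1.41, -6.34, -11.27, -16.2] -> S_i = 3.52 + -4.93*i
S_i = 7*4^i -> [7, 28, 112, 448, 1792]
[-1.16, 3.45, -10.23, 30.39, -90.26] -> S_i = -1.16*(-2.97)^i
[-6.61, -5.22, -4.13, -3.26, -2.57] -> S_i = -6.61*0.79^i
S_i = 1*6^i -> [1, 6, 36, 216, 1296]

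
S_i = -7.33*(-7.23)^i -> [-7.33, 53.0, -383.16, 2770.25, -20028.9]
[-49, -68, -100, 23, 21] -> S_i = Random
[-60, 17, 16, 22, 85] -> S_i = Random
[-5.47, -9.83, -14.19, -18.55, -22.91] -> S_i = -5.47 + -4.36*i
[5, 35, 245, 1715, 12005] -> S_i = 5*7^i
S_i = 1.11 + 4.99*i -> [1.11, 6.1, 11.09, 16.08, 21.07]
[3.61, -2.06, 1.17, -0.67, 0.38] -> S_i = 3.61*(-0.57)^i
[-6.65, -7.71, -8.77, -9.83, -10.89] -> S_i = -6.65 + -1.06*i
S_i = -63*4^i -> [-63, -252, -1008, -4032, -16128]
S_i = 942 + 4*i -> [942, 946, 950, 954, 958]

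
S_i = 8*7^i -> [8, 56, 392, 2744, 19208]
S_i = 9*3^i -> [9, 27, 81, 243, 729]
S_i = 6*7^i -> [6, 42, 294, 2058, 14406]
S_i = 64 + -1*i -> [64, 63, 62, 61, 60]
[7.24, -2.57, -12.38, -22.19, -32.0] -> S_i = 7.24 + -9.81*i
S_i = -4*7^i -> [-4, -28, -196, -1372, -9604]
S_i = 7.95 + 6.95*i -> [7.95, 14.9, 21.85, 28.8, 35.75]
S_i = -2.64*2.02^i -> [-2.64, -5.33, -10.77, -21.76, -43.96]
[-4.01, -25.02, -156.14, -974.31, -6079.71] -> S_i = -4.01*6.24^i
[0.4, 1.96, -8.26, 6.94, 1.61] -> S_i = Random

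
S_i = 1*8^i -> [1, 8, 64, 512, 4096]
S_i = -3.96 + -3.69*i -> [-3.96, -7.65, -11.34, -15.03, -18.72]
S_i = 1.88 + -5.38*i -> [1.88, -3.5, -8.88, -14.26, -19.64]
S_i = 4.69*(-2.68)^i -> [4.69, -12.57, 33.69, -90.28, 241.94]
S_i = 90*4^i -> [90, 360, 1440, 5760, 23040]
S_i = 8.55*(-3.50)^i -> [8.55, -29.93, 104.74, -366.58, 1283.03]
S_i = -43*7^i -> [-43, -301, -2107, -14749, -103243]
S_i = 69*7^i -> [69, 483, 3381, 23667, 165669]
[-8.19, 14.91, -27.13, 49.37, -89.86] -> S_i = -8.19*(-1.82)^i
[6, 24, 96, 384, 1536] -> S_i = 6*4^i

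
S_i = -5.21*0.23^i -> [-5.21, -1.2, -0.28, -0.06, -0.01]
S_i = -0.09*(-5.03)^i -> [-0.09, 0.45, -2.28, 11.45, -57.61]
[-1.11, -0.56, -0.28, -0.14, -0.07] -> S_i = -1.11*0.50^i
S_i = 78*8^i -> [78, 624, 4992, 39936, 319488]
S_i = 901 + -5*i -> [901, 896, 891, 886, 881]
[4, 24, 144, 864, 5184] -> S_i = 4*6^i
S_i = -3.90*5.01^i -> [-3.9, -19.54, -97.89, -490.43, -2457.06]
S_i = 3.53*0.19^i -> [3.53, 0.67, 0.13, 0.02, 0.0]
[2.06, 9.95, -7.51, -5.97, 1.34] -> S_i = Random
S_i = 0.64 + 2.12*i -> [0.64, 2.76, 4.88, 7.0, 9.12]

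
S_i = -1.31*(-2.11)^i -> [-1.31, 2.76, -5.83, 12.31, -25.97]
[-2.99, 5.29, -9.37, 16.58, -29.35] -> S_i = -2.99*(-1.77)^i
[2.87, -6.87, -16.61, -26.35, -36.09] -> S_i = 2.87 + -9.74*i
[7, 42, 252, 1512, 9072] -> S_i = 7*6^i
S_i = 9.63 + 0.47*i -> [9.63, 10.1, 10.57, 11.04, 11.51]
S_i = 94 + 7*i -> [94, 101, 108, 115, 122]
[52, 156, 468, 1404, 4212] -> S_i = 52*3^i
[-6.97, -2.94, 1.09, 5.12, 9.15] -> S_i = -6.97 + 4.03*i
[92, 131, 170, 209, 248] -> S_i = 92 + 39*i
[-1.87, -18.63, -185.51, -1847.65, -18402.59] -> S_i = -1.87*9.96^i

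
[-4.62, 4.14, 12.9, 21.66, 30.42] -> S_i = -4.62 + 8.76*i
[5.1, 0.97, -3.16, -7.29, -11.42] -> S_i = 5.10 + -4.13*i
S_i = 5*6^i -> [5, 30, 180, 1080, 6480]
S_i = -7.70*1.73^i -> [-7.7, -13.32, -23.05, -39.87, -68.97]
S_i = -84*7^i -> [-84, -588, -4116, -28812, -201684]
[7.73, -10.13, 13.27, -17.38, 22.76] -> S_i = 7.73*(-1.31)^i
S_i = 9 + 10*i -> [9, 19, 29, 39, 49]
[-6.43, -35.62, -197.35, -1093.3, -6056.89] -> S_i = -6.43*5.54^i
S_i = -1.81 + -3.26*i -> [-1.81, -5.07, -8.33, -11.59, -14.85]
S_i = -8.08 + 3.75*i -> [-8.08, -4.33, -0.58, 3.17, 6.92]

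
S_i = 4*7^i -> [4, 28, 196, 1372, 9604]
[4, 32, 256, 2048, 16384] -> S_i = 4*8^i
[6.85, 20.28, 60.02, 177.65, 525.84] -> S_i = 6.85*2.96^i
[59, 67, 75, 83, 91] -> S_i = 59 + 8*i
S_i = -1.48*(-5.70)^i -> [-1.48, 8.44, -48.09, 274.09, -1562.29]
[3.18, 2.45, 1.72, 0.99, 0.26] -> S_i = 3.18 + -0.73*i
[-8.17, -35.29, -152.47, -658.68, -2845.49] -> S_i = -8.17*4.32^i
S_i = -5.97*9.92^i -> [-5.97, -59.22, -587.49, -5827.86, -57812.4]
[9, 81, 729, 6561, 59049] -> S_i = 9*9^i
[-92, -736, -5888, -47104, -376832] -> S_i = -92*8^i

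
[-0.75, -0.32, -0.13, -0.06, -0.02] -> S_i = -0.75*0.42^i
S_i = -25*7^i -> [-25, -175, -1225, -8575, -60025]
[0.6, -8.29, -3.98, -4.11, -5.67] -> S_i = Random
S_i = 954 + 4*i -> [954, 958, 962, 966, 970]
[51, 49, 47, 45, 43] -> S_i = 51 + -2*i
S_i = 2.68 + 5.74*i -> [2.68, 8.42, 14.16, 19.9, 25.64]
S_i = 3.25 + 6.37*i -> [3.25, 9.62, 15.99, 22.36, 28.73]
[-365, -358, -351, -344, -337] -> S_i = -365 + 7*i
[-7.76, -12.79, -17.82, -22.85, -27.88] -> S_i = -7.76 + -5.03*i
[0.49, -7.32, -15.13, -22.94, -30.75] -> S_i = 0.49 + -7.81*i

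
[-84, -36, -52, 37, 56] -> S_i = Random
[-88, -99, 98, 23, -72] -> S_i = Random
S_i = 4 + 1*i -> [4, 5, 6, 7, 8]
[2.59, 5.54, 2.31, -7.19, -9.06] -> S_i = Random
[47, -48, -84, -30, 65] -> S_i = Random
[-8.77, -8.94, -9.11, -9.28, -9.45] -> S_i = -8.77 + -0.17*i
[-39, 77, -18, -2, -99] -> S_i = Random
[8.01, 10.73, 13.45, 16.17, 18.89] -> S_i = 8.01 + 2.72*i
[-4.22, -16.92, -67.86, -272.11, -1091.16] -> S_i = -4.22*4.01^i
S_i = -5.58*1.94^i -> [-5.58, -10.83, -21.0, -40.74, -79.04]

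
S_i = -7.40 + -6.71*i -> [-7.4, -14.11, -20.82, -27.53, -34.24]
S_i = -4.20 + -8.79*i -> [-4.2, -12.99, -21.78, -30.57, -39.36]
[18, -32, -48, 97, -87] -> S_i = Random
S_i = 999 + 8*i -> [999, 1007, 1015, 1023, 1031]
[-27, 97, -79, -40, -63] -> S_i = Random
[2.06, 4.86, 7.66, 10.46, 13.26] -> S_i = 2.06 + 2.80*i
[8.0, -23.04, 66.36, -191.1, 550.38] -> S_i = 8.00*(-2.88)^i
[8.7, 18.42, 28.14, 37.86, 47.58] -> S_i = 8.70 + 9.72*i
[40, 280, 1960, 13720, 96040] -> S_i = 40*7^i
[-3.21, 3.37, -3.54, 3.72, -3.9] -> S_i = -3.21*(-1.05)^i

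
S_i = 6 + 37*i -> [6, 43, 80, 117, 154]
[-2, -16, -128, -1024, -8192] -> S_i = -2*8^i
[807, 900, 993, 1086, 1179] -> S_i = 807 + 93*i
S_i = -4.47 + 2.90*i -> [-4.47, -1.57, 1.33, 4.23, 7.13]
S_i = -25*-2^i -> [-25, 50, -100, 200, -400]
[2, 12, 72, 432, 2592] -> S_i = 2*6^i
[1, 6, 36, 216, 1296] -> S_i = 1*6^i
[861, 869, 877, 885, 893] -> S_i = 861 + 8*i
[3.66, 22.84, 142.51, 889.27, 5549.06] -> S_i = 3.66*6.24^i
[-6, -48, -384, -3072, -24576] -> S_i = -6*8^i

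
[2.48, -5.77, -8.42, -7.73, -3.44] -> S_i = Random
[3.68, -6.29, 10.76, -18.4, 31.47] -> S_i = 3.68*(-1.71)^i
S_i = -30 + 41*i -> [-30, 11, 52, 93, 134]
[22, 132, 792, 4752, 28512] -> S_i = 22*6^i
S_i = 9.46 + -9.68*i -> [9.46, -0.22, -9.9, -19.58, -29.26]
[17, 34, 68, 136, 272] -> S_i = 17*2^i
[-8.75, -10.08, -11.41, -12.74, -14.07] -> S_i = -8.75 + -1.33*i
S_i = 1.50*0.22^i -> [1.5, 0.33, 0.07, 0.02, 0.0]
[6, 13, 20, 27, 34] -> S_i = 6 + 7*i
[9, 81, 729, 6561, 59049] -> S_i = 9*9^i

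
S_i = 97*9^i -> [97, 873, 7857, 70713, 636417]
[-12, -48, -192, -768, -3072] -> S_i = -12*4^i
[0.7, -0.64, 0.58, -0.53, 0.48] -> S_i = 0.70*(-0.91)^i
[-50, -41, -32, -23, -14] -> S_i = -50 + 9*i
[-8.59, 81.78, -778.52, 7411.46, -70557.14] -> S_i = -8.59*(-9.52)^i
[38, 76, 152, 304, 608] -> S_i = 38*2^i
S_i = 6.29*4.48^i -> [6.29, 28.18, 126.24, 565.57, 2533.74]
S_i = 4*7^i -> [4, 28, 196, 1372, 9604]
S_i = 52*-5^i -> [52, -260, 1300, -6500, 32500]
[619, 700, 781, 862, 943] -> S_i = 619 + 81*i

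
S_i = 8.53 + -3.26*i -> [8.53, 5.27, 2.01, -1.25, -4.51]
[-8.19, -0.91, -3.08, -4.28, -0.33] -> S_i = Random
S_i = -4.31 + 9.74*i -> [-4.31, 5.43, 15.17, 24.91, 34.65]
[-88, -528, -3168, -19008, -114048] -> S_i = -88*6^i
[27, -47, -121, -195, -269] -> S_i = 27 + -74*i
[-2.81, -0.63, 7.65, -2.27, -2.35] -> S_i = Random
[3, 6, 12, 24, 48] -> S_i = 3*2^i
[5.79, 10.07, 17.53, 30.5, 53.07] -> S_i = 5.79*1.74^i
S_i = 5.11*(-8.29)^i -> [5.11, -42.36, 351.18, -2911.28, 24134.54]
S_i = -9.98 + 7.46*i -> [-9.98, -2.52, 4.94, 12.4, 19.86]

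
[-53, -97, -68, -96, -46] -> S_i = Random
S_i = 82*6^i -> [82, 492, 2952, 17712, 106272]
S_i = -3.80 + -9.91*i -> [-3.8, -13.71, -23.62, -33.53, -43.44]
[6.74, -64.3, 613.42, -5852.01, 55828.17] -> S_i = 6.74*(-9.54)^i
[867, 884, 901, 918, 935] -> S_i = 867 + 17*i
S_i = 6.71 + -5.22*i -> [6.71, 1.49, -3.73, -8.95, -14.17]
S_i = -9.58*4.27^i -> [-9.58, -40.91, -174.67, -745.85, -3184.76]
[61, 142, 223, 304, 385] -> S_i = 61 + 81*i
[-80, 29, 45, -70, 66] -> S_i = Random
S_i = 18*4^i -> [18, 72, 288, 1152, 4608]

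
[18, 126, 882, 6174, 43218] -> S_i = 18*7^i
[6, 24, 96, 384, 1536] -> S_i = 6*4^i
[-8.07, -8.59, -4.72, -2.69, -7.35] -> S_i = Random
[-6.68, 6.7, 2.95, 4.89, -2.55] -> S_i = Random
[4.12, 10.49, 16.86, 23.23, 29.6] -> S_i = 4.12 + 6.37*i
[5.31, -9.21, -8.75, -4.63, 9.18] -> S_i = Random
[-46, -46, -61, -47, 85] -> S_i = Random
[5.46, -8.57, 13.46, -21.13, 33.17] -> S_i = 5.46*(-1.57)^i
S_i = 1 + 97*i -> [1, 98, 195, 292, 389]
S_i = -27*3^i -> [-27, -81, -243, -729, -2187]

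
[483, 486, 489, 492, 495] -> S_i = 483 + 3*i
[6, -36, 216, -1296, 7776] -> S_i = 6*-6^i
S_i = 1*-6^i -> [1, -6, 36, -216, 1296]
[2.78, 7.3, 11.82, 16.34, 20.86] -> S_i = 2.78 + 4.52*i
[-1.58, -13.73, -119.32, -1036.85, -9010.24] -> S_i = -1.58*8.69^i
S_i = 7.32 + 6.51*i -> [7.32, 13.83, 20.34, 26.85, 33.36]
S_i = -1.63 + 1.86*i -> [-1.63, 0.23, 2.09, 3.95, 5.81]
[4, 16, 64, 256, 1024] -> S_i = 4*4^i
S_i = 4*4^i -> [4, 16, 64, 256, 1024]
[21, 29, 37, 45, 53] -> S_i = 21 + 8*i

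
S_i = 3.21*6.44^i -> [3.21, 20.67, 133.13, 857.36, 5521.39]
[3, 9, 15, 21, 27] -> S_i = 3 + 6*i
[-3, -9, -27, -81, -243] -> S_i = -3*3^i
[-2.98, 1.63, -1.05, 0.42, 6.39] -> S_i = Random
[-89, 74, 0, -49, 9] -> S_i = Random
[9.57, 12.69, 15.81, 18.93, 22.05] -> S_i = 9.57 + 3.12*i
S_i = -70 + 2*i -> [-70, -68, -66, -64, -62]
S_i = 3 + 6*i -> [3, 9, 15, 21, 27]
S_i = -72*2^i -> [-72, -144, -288, -576, -1152]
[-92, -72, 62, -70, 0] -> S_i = Random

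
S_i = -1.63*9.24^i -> [-1.63, -15.06, -139.17, -1285.89, -11881.62]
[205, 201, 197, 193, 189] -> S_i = 205 + -4*i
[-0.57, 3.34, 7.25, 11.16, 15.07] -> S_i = -0.57 + 3.91*i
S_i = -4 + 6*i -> [-4, 2, 8, 14, 20]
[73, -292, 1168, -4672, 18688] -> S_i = 73*-4^i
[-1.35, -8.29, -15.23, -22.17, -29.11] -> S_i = -1.35 + -6.94*i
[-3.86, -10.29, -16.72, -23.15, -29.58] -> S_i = -3.86 + -6.43*i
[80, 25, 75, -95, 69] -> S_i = Random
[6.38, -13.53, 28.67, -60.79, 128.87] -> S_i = 6.38*(-2.12)^i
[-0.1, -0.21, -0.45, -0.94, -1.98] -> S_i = -0.10*2.11^i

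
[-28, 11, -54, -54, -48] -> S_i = Random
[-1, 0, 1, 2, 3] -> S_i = -1 + 1*i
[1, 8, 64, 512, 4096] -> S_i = 1*8^i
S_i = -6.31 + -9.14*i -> [-6.31, -15.45, -24.59, -33.73, -42.87]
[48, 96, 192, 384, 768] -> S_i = 48*2^i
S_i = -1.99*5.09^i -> [-1.99, -10.13, -51.56, -262.43, -1335.75]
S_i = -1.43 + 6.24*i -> [-1.43, 4.81, 11.05, 17.29, 23.53]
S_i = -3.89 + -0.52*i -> [-3.89, -4.41, -4.93, -5.45, -5.97]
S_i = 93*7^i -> [93, 651, 4557, 31899, 223293]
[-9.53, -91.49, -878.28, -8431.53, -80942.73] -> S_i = -9.53*9.60^i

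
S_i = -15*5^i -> [-15, -75, -375, -1875, -9375]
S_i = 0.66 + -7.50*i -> [0.66, -6.84, -14.34, -21.84, -29.34]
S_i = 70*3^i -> [70, 210, 630, 1890, 5670]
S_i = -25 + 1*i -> [-25, -24, -23, -22, -21]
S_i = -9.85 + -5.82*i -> [-9.85, -15.67, -21.49, -27.31, -33.13]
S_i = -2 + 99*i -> [-2, 97, 196, 295, 394]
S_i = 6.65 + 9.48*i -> [6.65, 16.13, 25.61, 35.09, 44.57]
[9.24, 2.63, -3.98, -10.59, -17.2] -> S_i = 9.24 + -6.61*i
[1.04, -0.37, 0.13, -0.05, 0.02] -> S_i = 1.04*(-0.36)^i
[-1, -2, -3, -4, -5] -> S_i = -1 + -1*i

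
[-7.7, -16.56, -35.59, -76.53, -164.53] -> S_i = -7.70*2.15^i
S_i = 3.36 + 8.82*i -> [3.36, 12.18, 21.0, 29.82, 38.64]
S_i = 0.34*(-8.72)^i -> [0.34, -2.96, 25.85, -225.44, 1965.83]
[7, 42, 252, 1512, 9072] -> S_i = 7*6^i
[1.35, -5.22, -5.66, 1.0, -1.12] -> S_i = Random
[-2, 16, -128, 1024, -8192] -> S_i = -2*-8^i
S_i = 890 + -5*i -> [890, 885, 880, 875, 870]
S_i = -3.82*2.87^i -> [-3.82, -10.96, -31.46, -90.3, -259.17]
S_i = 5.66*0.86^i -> [5.66, 4.87, 4.19, 3.6, 3.1]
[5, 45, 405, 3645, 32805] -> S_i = 5*9^i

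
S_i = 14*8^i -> [14, 112, 896, 7168, 57344]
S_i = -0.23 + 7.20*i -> [-0.23, 6.97, 14.17, 21.37, 28.57]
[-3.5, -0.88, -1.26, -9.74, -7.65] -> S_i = Random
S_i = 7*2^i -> [7, 14, 28, 56, 112]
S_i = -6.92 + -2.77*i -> [-6.92, -9.69, -12.46, -15.23, -18.0]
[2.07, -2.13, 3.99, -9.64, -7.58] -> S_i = Random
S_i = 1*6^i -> [1, 6, 36, 216, 1296]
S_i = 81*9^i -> [81, 729, 6561, 59049, 531441]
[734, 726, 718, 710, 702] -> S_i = 734 + -8*i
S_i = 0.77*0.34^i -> [0.77, 0.26, 0.09, 0.03, 0.01]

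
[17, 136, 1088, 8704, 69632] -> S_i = 17*8^i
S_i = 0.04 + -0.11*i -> [0.04, -0.07, -0.18, -0.29, -0.4]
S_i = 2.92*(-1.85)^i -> [2.92, -5.4, 9.99, -18.49, 34.2]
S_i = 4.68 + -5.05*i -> [4.68, -0.37, -5.42, -10.47, -15.52]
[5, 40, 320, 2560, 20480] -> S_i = 5*8^i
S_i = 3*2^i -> [3, 6, 12, 24, 48]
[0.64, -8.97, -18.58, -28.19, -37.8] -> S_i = 0.64 + -9.61*i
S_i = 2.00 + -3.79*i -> [2.0, -1.79, -5.58, -9.37, -13.16]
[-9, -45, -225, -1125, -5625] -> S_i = -9*5^i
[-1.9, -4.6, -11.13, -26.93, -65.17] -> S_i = -1.90*2.42^i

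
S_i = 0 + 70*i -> [0, 70, 140, 210, 280]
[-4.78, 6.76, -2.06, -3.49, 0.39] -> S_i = Random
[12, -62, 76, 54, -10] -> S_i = Random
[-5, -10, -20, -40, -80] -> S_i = -5*2^i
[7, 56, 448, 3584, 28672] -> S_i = 7*8^i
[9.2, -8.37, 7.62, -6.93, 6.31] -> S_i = 9.20*(-0.91)^i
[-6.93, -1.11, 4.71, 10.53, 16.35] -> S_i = -6.93 + 5.82*i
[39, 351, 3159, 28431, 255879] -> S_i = 39*9^i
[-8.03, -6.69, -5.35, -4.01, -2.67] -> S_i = -8.03 + 1.34*i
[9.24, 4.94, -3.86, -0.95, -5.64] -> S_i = Random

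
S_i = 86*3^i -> [86, 258, 774, 2322, 6966]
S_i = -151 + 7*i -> [-151, -144, -137, -130, -123]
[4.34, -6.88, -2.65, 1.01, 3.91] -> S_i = Random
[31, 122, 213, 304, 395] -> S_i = 31 + 91*i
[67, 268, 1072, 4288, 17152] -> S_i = 67*4^i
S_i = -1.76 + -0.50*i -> [-1.76, -2.26, -2.76, -3.26, -3.76]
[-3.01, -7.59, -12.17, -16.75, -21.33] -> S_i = -3.01 + -4.58*i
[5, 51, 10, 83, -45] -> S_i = Random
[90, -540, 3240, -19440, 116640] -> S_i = 90*-6^i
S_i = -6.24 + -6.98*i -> [-6.24, -13.22, -20.2, -27.18, -34.16]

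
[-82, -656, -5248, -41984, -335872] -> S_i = -82*8^i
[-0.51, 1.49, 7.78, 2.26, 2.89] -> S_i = Random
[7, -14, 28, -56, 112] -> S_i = 7*-2^i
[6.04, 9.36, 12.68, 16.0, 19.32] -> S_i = 6.04 + 3.32*i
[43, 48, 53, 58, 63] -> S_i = 43 + 5*i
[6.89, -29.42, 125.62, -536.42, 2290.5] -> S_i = 6.89*(-4.27)^i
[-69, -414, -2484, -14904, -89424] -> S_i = -69*6^i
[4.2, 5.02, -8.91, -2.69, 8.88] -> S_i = Random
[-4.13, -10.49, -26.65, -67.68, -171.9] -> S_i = -4.13*2.54^i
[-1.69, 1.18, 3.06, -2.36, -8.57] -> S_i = Random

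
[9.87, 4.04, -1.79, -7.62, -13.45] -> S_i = 9.87 + -5.83*i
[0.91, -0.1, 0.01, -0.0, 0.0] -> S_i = 0.91*(-0.11)^i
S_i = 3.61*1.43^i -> [3.61, 5.16, 7.38, 10.56, 15.1]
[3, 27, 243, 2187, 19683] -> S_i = 3*9^i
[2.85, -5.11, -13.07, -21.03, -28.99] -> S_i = 2.85 + -7.96*i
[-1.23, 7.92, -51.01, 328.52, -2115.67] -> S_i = -1.23*(-6.44)^i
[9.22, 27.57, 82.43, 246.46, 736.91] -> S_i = 9.22*2.99^i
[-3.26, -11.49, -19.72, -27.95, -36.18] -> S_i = -3.26 + -8.23*i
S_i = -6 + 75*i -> [-6, 69, 144, 219, 294]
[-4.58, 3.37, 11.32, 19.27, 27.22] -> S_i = -4.58 + 7.95*i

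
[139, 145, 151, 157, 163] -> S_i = 139 + 6*i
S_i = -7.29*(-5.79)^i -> [-7.29, 42.21, -244.39, 1415.02, -8192.98]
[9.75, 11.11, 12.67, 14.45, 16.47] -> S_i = 9.75*1.14^i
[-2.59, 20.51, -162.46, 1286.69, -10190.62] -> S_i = -2.59*(-7.92)^i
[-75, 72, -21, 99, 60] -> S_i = Random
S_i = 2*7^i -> [2, 14, 98, 686, 4802]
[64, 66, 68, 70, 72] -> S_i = 64 + 2*i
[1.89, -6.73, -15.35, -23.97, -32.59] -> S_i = 1.89 + -8.62*i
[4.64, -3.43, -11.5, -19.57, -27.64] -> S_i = 4.64 + -8.07*i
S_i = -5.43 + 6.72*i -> [-5.43, 1.29, 8.01, 14.73, 21.45]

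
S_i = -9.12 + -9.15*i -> [-9.12, -18.27, -27.42, -36.57, -45.72]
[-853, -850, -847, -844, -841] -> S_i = -853 + 3*i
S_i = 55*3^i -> [55, 165, 495, 1485, 4455]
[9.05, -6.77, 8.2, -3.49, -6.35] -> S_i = Random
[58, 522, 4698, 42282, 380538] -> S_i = 58*9^i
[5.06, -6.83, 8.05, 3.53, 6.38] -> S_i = Random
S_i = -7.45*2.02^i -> [-7.45, -15.05, -30.4, -61.41, -124.04]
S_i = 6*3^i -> [6, 18, 54, 162, 486]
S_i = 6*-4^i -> [6, -24, 96, -384, 1536]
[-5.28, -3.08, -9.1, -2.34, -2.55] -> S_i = Random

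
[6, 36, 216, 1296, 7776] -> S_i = 6*6^i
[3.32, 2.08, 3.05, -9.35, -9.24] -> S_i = Random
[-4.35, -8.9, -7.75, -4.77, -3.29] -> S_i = Random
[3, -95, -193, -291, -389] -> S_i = 3 + -98*i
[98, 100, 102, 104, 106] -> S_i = 98 + 2*i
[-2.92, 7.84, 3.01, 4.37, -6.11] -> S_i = Random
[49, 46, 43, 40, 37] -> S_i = 49 + -3*i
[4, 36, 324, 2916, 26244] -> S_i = 4*9^i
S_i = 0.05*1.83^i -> [0.05, 0.09, 0.17, 0.31, 0.56]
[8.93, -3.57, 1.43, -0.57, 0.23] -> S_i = 8.93*(-0.40)^i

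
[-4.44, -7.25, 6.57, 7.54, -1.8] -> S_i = Random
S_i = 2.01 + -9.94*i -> [2.01, -7.93, -17.87, -27.81, -37.75]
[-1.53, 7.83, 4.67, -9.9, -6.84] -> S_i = Random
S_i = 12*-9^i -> [12, -108, 972, -8748, 78732]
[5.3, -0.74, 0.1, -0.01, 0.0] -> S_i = 5.30*(-0.14)^i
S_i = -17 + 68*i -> [-17, 51, 119, 187, 255]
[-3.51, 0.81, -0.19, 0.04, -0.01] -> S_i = -3.51*(-0.23)^i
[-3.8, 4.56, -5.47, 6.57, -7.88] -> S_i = -3.80*(-1.20)^i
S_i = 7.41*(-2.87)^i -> [7.41, -21.27, 61.04, -175.17, 502.74]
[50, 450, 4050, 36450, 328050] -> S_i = 50*9^i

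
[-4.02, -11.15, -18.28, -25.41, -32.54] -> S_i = -4.02 + -7.13*i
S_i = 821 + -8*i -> [821, 813, 805, 797, 789]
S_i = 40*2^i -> [40, 80, 160, 320, 640]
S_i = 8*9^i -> [8, 72, 648, 5832, 52488]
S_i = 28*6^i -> [28, 168, 1008, 6048, 36288]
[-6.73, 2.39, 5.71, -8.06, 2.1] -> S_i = Random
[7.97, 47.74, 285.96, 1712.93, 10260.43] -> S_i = 7.97*5.99^i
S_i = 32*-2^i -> [32, -64, 128, -256, 512]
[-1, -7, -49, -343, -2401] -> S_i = -1*7^i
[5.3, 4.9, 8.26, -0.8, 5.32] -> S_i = Random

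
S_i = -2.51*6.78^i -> [-2.51, -17.02, -115.38, -782.28, -5303.87]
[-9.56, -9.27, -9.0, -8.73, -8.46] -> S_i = -9.56*0.97^i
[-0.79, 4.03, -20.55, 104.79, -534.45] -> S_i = -0.79*(-5.10)^i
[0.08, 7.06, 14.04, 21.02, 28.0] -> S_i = 0.08 + 6.98*i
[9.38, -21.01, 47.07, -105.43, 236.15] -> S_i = 9.38*(-2.24)^i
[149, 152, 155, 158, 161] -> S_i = 149 + 3*i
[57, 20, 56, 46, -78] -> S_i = Random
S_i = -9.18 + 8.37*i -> [-9.18, -0.81, 7.56, 15.93, 24.3]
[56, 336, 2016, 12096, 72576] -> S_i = 56*6^i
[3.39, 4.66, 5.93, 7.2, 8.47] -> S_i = 3.39 + 1.27*i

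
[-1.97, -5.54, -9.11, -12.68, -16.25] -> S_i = -1.97 + -3.57*i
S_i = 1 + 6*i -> [1, 7, 13, 19, 25]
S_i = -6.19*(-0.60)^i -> [-6.19, 3.71, -2.23, 1.34, -0.8]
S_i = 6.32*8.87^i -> [6.32, 56.06, 497.24, 4410.5, 39121.15]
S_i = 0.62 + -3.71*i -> [0.62, -3.09, -6.8, -10.51, -14.22]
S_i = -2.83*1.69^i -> [-2.83, -4.78, -8.08, -13.66, -23.09]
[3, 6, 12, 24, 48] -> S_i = 3*2^i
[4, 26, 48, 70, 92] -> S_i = 4 + 22*i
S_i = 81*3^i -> [81, 243, 729, 2187, 6561]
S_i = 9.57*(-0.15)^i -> [9.57, -1.44, 0.22, -0.03, 0.0]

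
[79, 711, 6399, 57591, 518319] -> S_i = 79*9^i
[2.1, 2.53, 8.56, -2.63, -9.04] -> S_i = Random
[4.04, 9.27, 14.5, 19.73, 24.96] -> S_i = 4.04 + 5.23*i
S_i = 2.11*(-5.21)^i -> [2.11, -10.99, 57.27, -298.4, 1554.65]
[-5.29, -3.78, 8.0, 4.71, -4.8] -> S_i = Random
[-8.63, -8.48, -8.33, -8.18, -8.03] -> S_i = -8.63 + 0.15*i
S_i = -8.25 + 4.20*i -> [-8.25, -4.05, 0.15, 4.35, 8.55]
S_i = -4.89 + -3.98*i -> [-4.89, -8.87, -12.85, -16.83, -20.81]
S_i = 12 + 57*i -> [12, 69, 126, 183, 240]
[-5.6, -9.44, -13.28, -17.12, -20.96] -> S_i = -5.60 + -3.84*i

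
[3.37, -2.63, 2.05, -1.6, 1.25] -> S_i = 3.37*(-0.78)^i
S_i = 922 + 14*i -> [922, 936, 950, 964, 978]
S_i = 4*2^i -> [4, 8, 16, 32, 64]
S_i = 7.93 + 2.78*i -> [7.93, 10.71, 13.49, 16.27, 19.05]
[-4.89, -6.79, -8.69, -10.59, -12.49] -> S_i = -4.89 + -1.90*i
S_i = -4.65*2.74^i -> [-4.65, -12.74, -34.91, -95.65, -262.09]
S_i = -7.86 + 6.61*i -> [-7.86, -1.25, 5.36, 11.97, 18.58]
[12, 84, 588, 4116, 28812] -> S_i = 12*7^i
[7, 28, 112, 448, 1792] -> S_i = 7*4^i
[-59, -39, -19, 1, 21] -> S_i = -59 + 20*i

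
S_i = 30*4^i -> [30, 120, 480, 1920, 7680]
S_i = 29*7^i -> [29, 203, 1421, 9947, 69629]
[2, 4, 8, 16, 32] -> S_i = 2*2^i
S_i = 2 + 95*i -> [2, 97, 192, 287, 382]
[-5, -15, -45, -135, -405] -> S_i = -5*3^i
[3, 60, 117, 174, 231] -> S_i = 3 + 57*i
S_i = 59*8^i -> [59, 472, 3776, 30208, 241664]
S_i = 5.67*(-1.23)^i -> [5.67, -6.97, 8.58, -10.55, 12.98]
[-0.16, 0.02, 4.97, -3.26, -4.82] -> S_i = Random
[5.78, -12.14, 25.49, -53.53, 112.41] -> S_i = 5.78*(-2.10)^i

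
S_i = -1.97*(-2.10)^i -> [-1.97, 4.14, -8.69, 18.24, -38.31]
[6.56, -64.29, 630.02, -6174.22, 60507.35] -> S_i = 6.56*(-9.80)^i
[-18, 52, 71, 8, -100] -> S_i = Random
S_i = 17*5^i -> [17, 85, 425, 2125, 10625]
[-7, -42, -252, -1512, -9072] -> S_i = -7*6^i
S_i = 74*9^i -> [74, 666, 5994, 53946, 485514]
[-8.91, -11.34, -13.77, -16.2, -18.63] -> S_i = -8.91 + -2.43*i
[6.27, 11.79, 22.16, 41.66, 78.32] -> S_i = 6.27*1.88^i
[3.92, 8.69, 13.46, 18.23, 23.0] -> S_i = 3.92 + 4.77*i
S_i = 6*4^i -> [6, 24, 96, 384, 1536]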